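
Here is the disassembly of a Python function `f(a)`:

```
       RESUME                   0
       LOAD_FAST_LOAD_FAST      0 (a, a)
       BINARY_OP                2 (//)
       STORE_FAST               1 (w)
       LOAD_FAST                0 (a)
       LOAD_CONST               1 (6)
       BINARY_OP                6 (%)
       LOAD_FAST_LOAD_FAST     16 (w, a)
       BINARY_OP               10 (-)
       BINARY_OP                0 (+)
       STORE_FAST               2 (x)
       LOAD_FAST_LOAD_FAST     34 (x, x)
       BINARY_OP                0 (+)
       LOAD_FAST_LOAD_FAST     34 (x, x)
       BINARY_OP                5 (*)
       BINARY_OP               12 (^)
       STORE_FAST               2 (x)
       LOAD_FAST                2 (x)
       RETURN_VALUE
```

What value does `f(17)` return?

-109

LOAD_FAST_LOAD_FAST a,a → push 17,17. Stack: [17, 17]
BINARY_OP // → 17 // 17 = 1. Stack: [1]
STORE_FAST w → w=1. Stack: []
LOAD_FAST a → push 17. Stack: [17]
LOAD_CONST → push 6. Stack: [17, 6]
BINARY_OP % → 17 % 6 = 5. Stack: [5]
LOAD_FAST_LOAD_FAST w,a → push 1,17. Stack: [5, 1, 17]
BINARY_OP - → 1 - 17 = -16. Stack: [5, -16]
BINARY_OP + → 5 + -16 = -11. Stack: [-11]
STORE_FAST x → x=-11. Stack: []
LOAD_FAST_LOAD_FAST x,x → push -11,-11. Stack: [-11, -11]
BINARY_OP + → -11 + -11 = -22. Stack: [-22]
LOAD_FAST_LOAD_FAST x,x → push -11,-11. Stack: [-22, -11, -11]
BINARY_OP * → -11 * -11 = 121. Stack: [-22, 121]
BINARY_OP ^ → -22 ^ 121 = -109. Stack: [-109]
STORE_FAST x → x=-109. Stack: []
LOAD_FAST x → push -109. Stack: [-109]
RETURN_VALUE → return -109.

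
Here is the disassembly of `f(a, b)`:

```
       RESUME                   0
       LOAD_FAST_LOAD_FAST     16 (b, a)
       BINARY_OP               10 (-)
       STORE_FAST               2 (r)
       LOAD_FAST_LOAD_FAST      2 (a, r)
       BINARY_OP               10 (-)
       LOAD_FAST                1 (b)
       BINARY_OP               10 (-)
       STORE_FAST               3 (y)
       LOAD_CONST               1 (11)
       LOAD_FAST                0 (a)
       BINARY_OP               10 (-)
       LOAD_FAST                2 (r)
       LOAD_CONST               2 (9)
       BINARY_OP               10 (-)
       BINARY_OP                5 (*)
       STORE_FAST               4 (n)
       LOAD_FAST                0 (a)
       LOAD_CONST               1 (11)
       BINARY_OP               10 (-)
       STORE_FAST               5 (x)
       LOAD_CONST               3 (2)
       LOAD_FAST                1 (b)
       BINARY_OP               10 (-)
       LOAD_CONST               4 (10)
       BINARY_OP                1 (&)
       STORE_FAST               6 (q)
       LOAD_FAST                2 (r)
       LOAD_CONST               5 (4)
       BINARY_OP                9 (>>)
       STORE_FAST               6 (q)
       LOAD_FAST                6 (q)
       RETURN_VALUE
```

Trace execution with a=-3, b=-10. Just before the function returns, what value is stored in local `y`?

LOAD_FAST_LOAD_FAST b,a → push -10,-3. Stack: [-10, -3]
BINARY_OP - → -10 - -3 = -7. Stack: [-7]
STORE_FAST r → r=-7. Stack: []
LOAD_FAST_LOAD_FAST a,r → push -3,-7. Stack: [-3, -7]
BINARY_OP - → -3 - -7 = 4. Stack: [4]
LOAD_FAST b → push -10. Stack: [4, -10]
BINARY_OP - → 4 - -10 = 14. Stack: [14]
STORE_FAST y → y=14. Stack: []
LOAD_CONST → push 11. Stack: [11]
LOAD_FAST a → push -3. Stack: [11, -3]
BINARY_OP - → 11 - -3 = 14. Stack: [14]
LOAD_FAST r → push -7. Stack: [14, -7]
LOAD_CONST → push 9. Stack: [14, -7, 9]
BINARY_OP - → -7 - 9 = -16. Stack: [14, -16]
BINARY_OP * → 14 * -16 = -224. Stack: [-224]
STORE_FAST n → n=-224. Stack: []
LOAD_FAST a → push -3. Stack: [-3]
LOAD_CONST → push 11. Stack: [-3, 11]
BINARY_OP - → -3 - 11 = -14. Stack: [-14]
STORE_FAST x → x=-14. Stack: []
LOAD_CONST → push 2. Stack: [2]
LOAD_FAST b → push -10. Stack: [2, -10]
BINARY_OP - → 2 - -10 = 12. Stack: [12]
LOAD_CONST → push 10. Stack: [12, 10]
BINARY_OP & → 12 & 10 = 8. Stack: [8]
STORE_FAST q → q=8. Stack: []
LOAD_FAST r → push -7. Stack: [-7]
LOAD_CONST → push 4. Stack: [-7, 4]
BINARY_OP >> → -7 >> 4 = -1. Stack: [-1]
STORE_FAST q → q=-1. Stack: []
LOAD_FAST q → push -1. Stack: [-1]
RETURN_VALUE → return -1.

14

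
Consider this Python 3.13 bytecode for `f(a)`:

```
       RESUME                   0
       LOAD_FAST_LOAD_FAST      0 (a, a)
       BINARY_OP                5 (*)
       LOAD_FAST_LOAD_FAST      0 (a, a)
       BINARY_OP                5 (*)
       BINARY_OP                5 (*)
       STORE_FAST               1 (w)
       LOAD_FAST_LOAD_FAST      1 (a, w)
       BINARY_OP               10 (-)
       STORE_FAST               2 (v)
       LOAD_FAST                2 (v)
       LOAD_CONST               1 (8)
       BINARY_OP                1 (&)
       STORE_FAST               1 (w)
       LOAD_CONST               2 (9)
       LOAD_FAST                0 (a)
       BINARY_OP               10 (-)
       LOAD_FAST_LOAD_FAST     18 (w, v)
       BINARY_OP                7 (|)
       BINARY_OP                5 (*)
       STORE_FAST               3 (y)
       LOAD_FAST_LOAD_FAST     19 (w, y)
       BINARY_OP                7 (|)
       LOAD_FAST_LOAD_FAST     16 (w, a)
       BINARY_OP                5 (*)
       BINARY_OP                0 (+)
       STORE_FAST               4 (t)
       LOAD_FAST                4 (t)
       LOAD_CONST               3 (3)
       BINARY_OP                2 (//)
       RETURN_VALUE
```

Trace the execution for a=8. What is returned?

-1342

LOAD_FAST_LOAD_FAST a,a → push 8,8. Stack: [8, 8]
BINARY_OP * → 8 * 8 = 64. Stack: [64]
LOAD_FAST_LOAD_FAST a,a → push 8,8. Stack: [64, 8, 8]
BINARY_OP * → 8 * 8 = 64. Stack: [64, 64]
BINARY_OP * → 64 * 64 = 4096. Stack: [4096]
STORE_FAST w → w=4096. Stack: []
LOAD_FAST_LOAD_FAST a,w → push 8,4096. Stack: [8, 4096]
BINARY_OP - → 8 - 4096 = -4088. Stack: [-4088]
STORE_FAST v → v=-4088. Stack: []
LOAD_FAST v → push -4088. Stack: [-4088]
LOAD_CONST → push 8. Stack: [-4088, 8]
BINARY_OP & → -4088 & 8 = 8. Stack: [8]
STORE_FAST w → w=8. Stack: []
LOAD_CONST → push 9. Stack: [9]
LOAD_FAST a → push 8. Stack: [9, 8]
BINARY_OP - → 9 - 8 = 1. Stack: [1]
LOAD_FAST_LOAD_FAST w,v → push 8,-4088. Stack: [1, 8, -4088]
BINARY_OP | → 8 | -4088 = -4088. Stack: [1, -4088]
BINARY_OP * → 1 * -4088 = -4088. Stack: [-4088]
STORE_FAST y → y=-4088. Stack: []
LOAD_FAST_LOAD_FAST w,y → push 8,-4088. Stack: [8, -4088]
BINARY_OP | → 8 | -4088 = -4088. Stack: [-4088]
LOAD_FAST_LOAD_FAST w,a → push 8,8. Stack: [-4088, 8, 8]
BINARY_OP * → 8 * 8 = 64. Stack: [-4088, 64]
BINARY_OP + → -4088 + 64 = -4024. Stack: [-4024]
STORE_FAST t → t=-4024. Stack: []
LOAD_FAST t → push -4024. Stack: [-4024]
LOAD_CONST → push 3. Stack: [-4024, 3]
BINARY_OP // → -4024 // 3 = -1342. Stack: [-1342]
RETURN_VALUE → return -1342.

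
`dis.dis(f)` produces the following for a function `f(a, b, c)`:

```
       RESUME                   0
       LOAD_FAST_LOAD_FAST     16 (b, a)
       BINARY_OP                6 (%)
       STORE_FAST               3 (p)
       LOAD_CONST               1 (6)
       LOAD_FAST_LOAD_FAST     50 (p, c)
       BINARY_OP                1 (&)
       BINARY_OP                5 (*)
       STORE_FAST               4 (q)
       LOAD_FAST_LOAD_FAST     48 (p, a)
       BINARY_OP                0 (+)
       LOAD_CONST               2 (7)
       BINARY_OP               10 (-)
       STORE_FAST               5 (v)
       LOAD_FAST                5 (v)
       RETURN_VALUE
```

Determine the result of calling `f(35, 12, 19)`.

40

LOAD_FAST_LOAD_FAST b,a → push 12,35. Stack: [12, 35]
BINARY_OP % → 12 % 35 = 12. Stack: [12]
STORE_FAST p → p=12. Stack: []
LOAD_CONST → push 6. Stack: [6]
LOAD_FAST_LOAD_FAST p,c → push 12,19. Stack: [6, 12, 19]
BINARY_OP & → 12 & 19 = 0. Stack: [6, 0]
BINARY_OP * → 6 * 0 = 0. Stack: [0]
STORE_FAST q → q=0. Stack: []
LOAD_FAST_LOAD_FAST p,a → push 12,35. Stack: [12, 35]
BINARY_OP + → 12 + 35 = 47. Stack: [47]
LOAD_CONST → push 7. Stack: [47, 7]
BINARY_OP - → 47 - 7 = 40. Stack: [40]
STORE_FAST v → v=40. Stack: []
LOAD_FAST v → push 40. Stack: [40]
RETURN_VALUE → return 40.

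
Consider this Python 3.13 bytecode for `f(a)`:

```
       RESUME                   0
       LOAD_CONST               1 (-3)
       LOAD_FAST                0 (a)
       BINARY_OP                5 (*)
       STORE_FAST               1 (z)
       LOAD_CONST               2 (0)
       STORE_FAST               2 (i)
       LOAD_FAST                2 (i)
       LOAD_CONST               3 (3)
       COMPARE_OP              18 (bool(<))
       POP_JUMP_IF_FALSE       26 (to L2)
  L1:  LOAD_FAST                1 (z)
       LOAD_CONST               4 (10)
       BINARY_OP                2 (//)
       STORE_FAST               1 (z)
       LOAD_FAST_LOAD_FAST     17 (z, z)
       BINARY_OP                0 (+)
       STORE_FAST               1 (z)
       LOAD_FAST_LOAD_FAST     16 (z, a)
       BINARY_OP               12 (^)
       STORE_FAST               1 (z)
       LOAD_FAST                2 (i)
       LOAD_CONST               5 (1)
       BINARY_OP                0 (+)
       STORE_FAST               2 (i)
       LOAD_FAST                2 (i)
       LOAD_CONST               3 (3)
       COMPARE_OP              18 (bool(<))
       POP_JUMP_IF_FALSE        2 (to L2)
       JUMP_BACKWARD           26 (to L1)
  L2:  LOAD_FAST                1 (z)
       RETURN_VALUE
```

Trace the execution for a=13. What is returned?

-15

LOAD_CONST → push -3
LOAD_FAST a → push 13
BINARY_OP * → -3 * 13 = -39
STORE_FAST z → z=-39
LOAD_CONST → push 0
STORE_FAST i → i=0
LOAD_FAST i → push 0
LOAD_CONST → push 3
COMPARE_OP bool(<) → 0 vs 3 = True
POP_JUMP_IF_FALSE → pop True; no jump
LOAD_FAST z → push -39
LOAD_CONST → push 10
BINARY_OP // → -39 // 10 = -4
STORE_FAST z → z=-4
LOAD_FAST_LOAD_FAST z,z → push -4,-4
BINARY_OP + → -4 + -4 = -8
STORE_FAST z → z=-8
LOAD_FAST_LOAD_FAST z,a → push -8,13
BINARY_OP ^ → -8 ^ 13 = -11
STORE_FAST z → z=-11
LOAD_FAST i → push 0
LOAD_CONST → push 1
BINARY_OP + → 0 + 1 = 1
STORE_FAST i → i=1
LOAD_FAST i → push 1
LOAD_CONST → push 3
COMPARE_OP bool(<) → 1 vs 3 = True
POP_JUMP_IF_FALSE → pop True; no jump
LOAD_FAST z → push -11
LOAD_CONST → push 10
BINARY_OP // → -11 // 10 = -2
STORE_FAST z → z=-2
LOAD_FAST_LOAD_FAST z,z → push -2,-2
BINARY_OP + → -2 + -2 = -4
STORE_FAST z → z=-4
LOAD_FAST_LOAD_FAST z,a → push -4,13
BINARY_OP ^ → -4 ^ 13 = -15
STORE_FAST z → z=-15
LOAD_FAST i → push 1
LOAD_CONST → push 1
BINARY_OP + → 1 + 1 = 2
STORE_FAST i → i=2
LOAD_FAST i → push 2
LOAD_CONST → push 3
COMPARE_OP bool(<) → 2 vs 3 = True
POP_JUMP_IF_FALSE → pop True; no jump
LOAD_FAST z → push -15
LOAD_CONST → push 10
BINARY_OP // → -15 // 10 = -2
STORE_FAST z → z=-2
LOAD_FAST_LOAD_FAST z,z → push -2,-2
BINARY_OP + → -2 + -2 = -4
STORE_FAST z → z=-4
LOAD_FAST_LOAD_FAST z,a → push -4,13
BINARY_OP ^ → -4 ^ 13 = -15
STORE_FAST z → z=-15
LOAD_FAST i → push 2
LOAD_CONST → push 1
BINARY_OP + → 2 + 1 = 3
STORE_FAST i → i=3
LOAD_FAST i → push 3
LOAD_CONST → push 3
COMPARE_OP bool(<) → 3 vs 3 = False
POP_JUMP_IF_FALSE → pop False; jump
LOAD_FAST z → push -15
RETURN_VALUE → return -15.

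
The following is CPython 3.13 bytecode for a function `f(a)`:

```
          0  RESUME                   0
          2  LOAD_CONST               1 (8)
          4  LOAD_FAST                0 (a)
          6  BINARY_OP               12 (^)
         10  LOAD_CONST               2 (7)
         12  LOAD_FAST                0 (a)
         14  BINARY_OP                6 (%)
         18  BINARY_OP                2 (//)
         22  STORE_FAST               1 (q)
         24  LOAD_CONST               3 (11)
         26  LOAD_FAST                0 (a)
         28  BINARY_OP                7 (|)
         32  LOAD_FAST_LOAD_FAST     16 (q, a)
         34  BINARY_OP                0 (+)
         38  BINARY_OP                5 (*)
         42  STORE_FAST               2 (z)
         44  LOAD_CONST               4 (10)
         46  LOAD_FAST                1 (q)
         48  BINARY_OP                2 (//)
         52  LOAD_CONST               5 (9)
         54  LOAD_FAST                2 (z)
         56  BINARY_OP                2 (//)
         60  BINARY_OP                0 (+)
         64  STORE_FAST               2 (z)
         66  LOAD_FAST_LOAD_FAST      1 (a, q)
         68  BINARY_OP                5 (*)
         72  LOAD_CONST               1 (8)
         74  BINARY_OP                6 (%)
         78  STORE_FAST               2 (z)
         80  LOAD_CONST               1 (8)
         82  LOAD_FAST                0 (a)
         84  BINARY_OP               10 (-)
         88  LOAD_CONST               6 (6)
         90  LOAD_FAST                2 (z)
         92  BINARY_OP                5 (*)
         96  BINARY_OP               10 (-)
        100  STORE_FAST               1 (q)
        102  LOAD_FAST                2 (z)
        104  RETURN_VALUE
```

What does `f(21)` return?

4

LOAD_CONST → push 8. Stack: [8]
LOAD_FAST a → push 21. Stack: [8, 21]
BINARY_OP ^ → 8 ^ 21 = 29. Stack: [29]
LOAD_CONST → push 7. Stack: [29, 7]
LOAD_FAST a → push 21. Stack: [29, 7, 21]
BINARY_OP % → 7 % 21 = 7. Stack: [29, 7]
BINARY_OP // → 29 // 7 = 4. Stack: [4]
STORE_FAST q → q=4. Stack: []
LOAD_CONST → push 11. Stack: [11]
LOAD_FAST a → push 21. Stack: [11, 21]
BINARY_OP | → 11 | 21 = 31. Stack: [31]
LOAD_FAST_LOAD_FAST q,a → push 4,21. Stack: [31, 4, 21]
BINARY_OP + → 4 + 21 = 25. Stack: [31, 25]
BINARY_OP * → 31 * 25 = 775. Stack: [775]
STORE_FAST z → z=775. Stack: []
LOAD_CONST → push 10. Stack: [10]
LOAD_FAST q → push 4. Stack: [10, 4]
BINARY_OP // → 10 // 4 = 2. Stack: [2]
LOAD_CONST → push 9. Stack: [2, 9]
LOAD_FAST z → push 775. Stack: [2, 9, 775]
BINARY_OP // → 9 // 775 = 0. Stack: [2, 0]
BINARY_OP + → 2 + 0 = 2. Stack: [2]
STORE_FAST z → z=2. Stack: []
LOAD_FAST_LOAD_FAST a,q → push 21,4. Stack: [21, 4]
BINARY_OP * → 21 * 4 = 84. Stack: [84]
LOAD_CONST → push 8. Stack: [84, 8]
BINARY_OP % → 84 % 8 = 4. Stack: [4]
STORE_FAST z → z=4. Stack: []
LOAD_CONST → push 8. Stack: [8]
LOAD_FAST a → push 21. Stack: [8, 21]
BINARY_OP - → 8 - 21 = -13. Stack: [-13]
LOAD_CONST → push 6. Stack: [-13, 6]
LOAD_FAST z → push 4. Stack: [-13, 6, 4]
BINARY_OP * → 6 * 4 = 24. Stack: [-13, 24]
BINARY_OP - → -13 - 24 = -37. Stack: [-37]
STORE_FAST q → q=-37. Stack: []
LOAD_FAST z → push 4. Stack: [4]
RETURN_VALUE → return 4.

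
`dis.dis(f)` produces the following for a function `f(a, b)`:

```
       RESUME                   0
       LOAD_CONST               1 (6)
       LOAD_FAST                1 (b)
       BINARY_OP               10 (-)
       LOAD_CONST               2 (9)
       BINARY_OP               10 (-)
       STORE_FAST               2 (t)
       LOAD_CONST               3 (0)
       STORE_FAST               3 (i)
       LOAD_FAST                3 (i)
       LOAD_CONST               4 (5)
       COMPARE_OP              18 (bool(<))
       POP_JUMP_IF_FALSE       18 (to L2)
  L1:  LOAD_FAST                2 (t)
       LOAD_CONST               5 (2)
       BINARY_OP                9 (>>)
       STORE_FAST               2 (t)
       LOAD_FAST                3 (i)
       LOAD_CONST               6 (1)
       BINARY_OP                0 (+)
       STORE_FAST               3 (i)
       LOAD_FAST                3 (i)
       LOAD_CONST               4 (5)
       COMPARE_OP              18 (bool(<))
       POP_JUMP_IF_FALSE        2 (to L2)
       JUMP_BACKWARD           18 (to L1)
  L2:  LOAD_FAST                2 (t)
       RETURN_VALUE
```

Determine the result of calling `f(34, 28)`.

-1

LOAD_CONST → push 6
LOAD_FAST b → push 28
BINARY_OP - → 6 - 28 = -22
LOAD_CONST → push 9
BINARY_OP - → -22 - 9 = -31
STORE_FAST t → t=-31
LOAD_CONST → push 0
STORE_FAST i → i=0
LOAD_FAST i → push 0
LOAD_CONST → push 5
COMPARE_OP bool(<) → 0 vs 5 = True
POP_JUMP_IF_FALSE → pop True; no jump
LOAD_FAST t → push -31
LOAD_CONST → push 2
BINARY_OP >> → -31 >> 2 = -8
STORE_FAST t → t=-8
LOAD_FAST i → push 0
LOAD_CONST → push 1
BINARY_OP + → 0 + 1 = 1
STORE_FAST i → i=1
LOAD_FAST i → push 1
LOAD_CONST → push 5
COMPARE_OP bool(<) → 1 vs 5 = True
POP_JUMP_IF_FALSE → pop True; no jump
LOAD_FAST t → push -8
LOAD_CONST → push 2
BINARY_OP >> → -8 >> 2 = -2
STORE_FAST t → t=-2
LOAD_FAST i → push 1
LOAD_CONST → push 1
BINARY_OP + → 1 + 1 = 2
STORE_FAST i → i=2
LOAD_FAST i → push 2
LOAD_CONST → push 5
COMPARE_OP bool(<) → 2 vs 5 = True
POP_JUMP_IF_FALSE → pop True; no jump
LOAD_FAST t → push -2
LOAD_CONST → push 2
BINARY_OP >> → -2 >> 2 = -1
STORE_FAST t → t=-1
LOAD_FAST i → push 2
LOAD_CONST → push 1
BINARY_OP + → 2 + 1 = 3
STORE_FAST i → i=3
LOAD_FAST i → push 3
LOAD_CONST → push 5
COMPARE_OP bool(<) → 3 vs 5 = True
POP_JUMP_IF_FALSE → pop True; no jump
LOAD_FAST t → push -1
LOAD_CONST → push 2
BINARY_OP >> → -1 >> 2 = -1
STORE_FAST t → t=-1
LOAD_FAST i → push 3
LOAD_CONST → push 1
BINARY_OP + → 3 + 1 = 4
STORE_FAST i → i=4
LOAD_FAST i → push 4
LOAD_CONST → push 5
COMPARE_OP bool(<) → 4 vs 5 = True
POP_JUMP_IF_FALSE → pop True; no jump
LOAD_FAST t → push -1
LOAD_CONST → push 2
BINARY_OP >> → -1 >> 2 = -1
STORE_FAST t → t=-1
LOAD_FAST i → push 4
LOAD_CONST → push 1
BINARY_OP + → 4 + 1 = 5
STORE_FAST i → i=5
LOAD_FAST i → push 5
LOAD_CONST → push 5
COMPARE_OP bool(<) → 5 vs 5 = False
POP_JUMP_IF_FALSE → pop False; jump
LOAD_FAST t → push -1
RETURN_VALUE → return -1.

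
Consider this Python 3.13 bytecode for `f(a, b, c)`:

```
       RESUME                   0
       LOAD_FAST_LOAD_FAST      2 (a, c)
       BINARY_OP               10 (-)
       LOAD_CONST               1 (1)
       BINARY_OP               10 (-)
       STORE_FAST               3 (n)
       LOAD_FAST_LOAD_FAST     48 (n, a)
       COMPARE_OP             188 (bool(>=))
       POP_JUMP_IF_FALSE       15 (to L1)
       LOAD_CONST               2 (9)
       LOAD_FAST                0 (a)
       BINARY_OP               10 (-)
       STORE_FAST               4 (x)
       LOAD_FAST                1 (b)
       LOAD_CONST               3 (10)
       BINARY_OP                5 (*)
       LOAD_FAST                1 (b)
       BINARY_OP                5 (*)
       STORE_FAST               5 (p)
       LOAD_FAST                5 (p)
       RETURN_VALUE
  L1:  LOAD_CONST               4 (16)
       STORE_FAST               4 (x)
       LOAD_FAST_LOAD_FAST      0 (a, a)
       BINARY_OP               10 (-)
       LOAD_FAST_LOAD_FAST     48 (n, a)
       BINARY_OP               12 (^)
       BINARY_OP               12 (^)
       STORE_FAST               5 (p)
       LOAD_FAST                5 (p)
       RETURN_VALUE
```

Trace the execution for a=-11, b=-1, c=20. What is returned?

21

LOAD_FAST_LOAD_FAST a,c → push -11,20. Stack: [-11, 20]
BINARY_OP - → -11 - 20 = -31. Stack: [-31]
LOAD_CONST → push 1. Stack: [-31, 1]
BINARY_OP - → -31 - 1 = -32. Stack: [-32]
STORE_FAST n → n=-32. Stack: []
LOAD_FAST_LOAD_FAST n,a → push -32,-11. Stack: [-32, -11]
COMPARE_OP bool(>=) → -32 vs -11 = False. Stack: [False]
POP_JUMP_IF_FALSE → pop False; jump. Stack: []
LOAD_CONST → push 16. Stack: [16]
STORE_FAST x → x=16. Stack: []
LOAD_FAST_LOAD_FAST a,a → push -11,-11. Stack: [-11, -11]
BINARY_OP - → -11 - -11 = 0. Stack: [0]
LOAD_FAST_LOAD_FAST n,a → push -32,-11. Stack: [0, -32, -11]
BINARY_OP ^ → -32 ^ -11 = 21. Stack: [0, 21]
BINARY_OP ^ → 0 ^ 21 = 21. Stack: [21]
STORE_FAST p → p=21. Stack: []
LOAD_FAST p → push 21. Stack: [21]
RETURN_VALUE → return 21.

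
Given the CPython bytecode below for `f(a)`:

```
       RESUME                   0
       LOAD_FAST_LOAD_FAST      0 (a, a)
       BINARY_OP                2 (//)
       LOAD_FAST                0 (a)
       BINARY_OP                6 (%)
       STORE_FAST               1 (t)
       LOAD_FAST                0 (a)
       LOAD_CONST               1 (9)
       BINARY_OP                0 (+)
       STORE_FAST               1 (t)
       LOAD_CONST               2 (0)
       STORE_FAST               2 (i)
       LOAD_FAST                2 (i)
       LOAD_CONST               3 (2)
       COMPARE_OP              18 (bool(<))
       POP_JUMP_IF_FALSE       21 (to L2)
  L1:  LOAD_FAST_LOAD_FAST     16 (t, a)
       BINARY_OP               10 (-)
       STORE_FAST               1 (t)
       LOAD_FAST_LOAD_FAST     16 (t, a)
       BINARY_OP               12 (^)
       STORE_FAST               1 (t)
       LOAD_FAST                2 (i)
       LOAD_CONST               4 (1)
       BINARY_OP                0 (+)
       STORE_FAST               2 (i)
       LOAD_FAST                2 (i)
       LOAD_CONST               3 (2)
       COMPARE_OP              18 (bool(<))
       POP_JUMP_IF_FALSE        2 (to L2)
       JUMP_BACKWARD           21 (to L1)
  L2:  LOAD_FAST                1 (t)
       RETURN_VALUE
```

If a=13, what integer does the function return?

-6

LOAD_FAST_LOAD_FAST a,a → push 13,13. Stack: [13, 13]
BINARY_OP // → 13 // 13 = 1. Stack: [1]
LOAD_FAST a → push 13. Stack: [1, 13]
BINARY_OP % → 1 % 13 = 1. Stack: [1]
STORE_FAST t → t=1. Stack: []
LOAD_FAST a → push 13. Stack: [13]
LOAD_CONST → push 9. Stack: [13, 9]
BINARY_OP + → 13 + 9 = 22. Stack: [22]
STORE_FAST t → t=22. Stack: []
LOAD_CONST → push 0. Stack: [0]
STORE_FAST i → i=0. Stack: []
LOAD_FAST i → push 0. Stack: [0]
LOAD_CONST → push 2. Stack: [0, 2]
COMPARE_OP bool(<) → 0 vs 2 = True. Stack: [True]
POP_JUMP_IF_FALSE → pop True; no jump. Stack: []
LOAD_FAST_LOAD_FAST t,a → push 22,13. Stack: [22, 13]
BINARY_OP - → 22 - 13 = 9. Stack: [9]
STORE_FAST t → t=9. Stack: []
LOAD_FAST_LOAD_FAST t,a → push 9,13. Stack: [9, 13]
BINARY_OP ^ → 9 ^ 13 = 4. Stack: [4]
STORE_FAST t → t=4. Stack: []
LOAD_FAST i → push 0. Stack: [0]
LOAD_CONST → push 1. Stack: [0, 1]
BINARY_OP + → 0 + 1 = 1. Stack: [1]
STORE_FAST i → i=1. Stack: []
LOAD_FAST i → push 1. Stack: [1]
LOAD_CONST → push 2. Stack: [1, 2]
COMPARE_OP bool(<) → 1 vs 2 = True. Stack: [True]
POP_JUMP_IF_FALSE → pop True; no jump. Stack: []
LOAD_FAST_LOAD_FAST t,a → push 4,13. Stack: [4, 13]
BINARY_OP - → 4 - 13 = -9. Stack: [-9]
STORE_FAST t → t=-9. Stack: []
LOAD_FAST_LOAD_FAST t,a → push -9,13. Stack: [-9, 13]
BINARY_OP ^ → -9 ^ 13 = -6. Stack: [-6]
STORE_FAST t → t=-6. Stack: []
LOAD_FAST i → push 1. Stack: [1]
LOAD_CONST → push 1. Stack: [1, 1]
BINARY_OP + → 1 + 1 = 2. Stack: [2]
STORE_FAST i → i=2. Stack: []
LOAD_FAST i → push 2. Stack: [2]
LOAD_CONST → push 2. Stack: [2, 2]
COMPARE_OP bool(<) → 2 vs 2 = False. Stack: [False]
POP_JUMP_IF_FALSE → pop False; jump. Stack: []
LOAD_FAST t → push -6. Stack: [-6]
RETURN_VALUE → return -6.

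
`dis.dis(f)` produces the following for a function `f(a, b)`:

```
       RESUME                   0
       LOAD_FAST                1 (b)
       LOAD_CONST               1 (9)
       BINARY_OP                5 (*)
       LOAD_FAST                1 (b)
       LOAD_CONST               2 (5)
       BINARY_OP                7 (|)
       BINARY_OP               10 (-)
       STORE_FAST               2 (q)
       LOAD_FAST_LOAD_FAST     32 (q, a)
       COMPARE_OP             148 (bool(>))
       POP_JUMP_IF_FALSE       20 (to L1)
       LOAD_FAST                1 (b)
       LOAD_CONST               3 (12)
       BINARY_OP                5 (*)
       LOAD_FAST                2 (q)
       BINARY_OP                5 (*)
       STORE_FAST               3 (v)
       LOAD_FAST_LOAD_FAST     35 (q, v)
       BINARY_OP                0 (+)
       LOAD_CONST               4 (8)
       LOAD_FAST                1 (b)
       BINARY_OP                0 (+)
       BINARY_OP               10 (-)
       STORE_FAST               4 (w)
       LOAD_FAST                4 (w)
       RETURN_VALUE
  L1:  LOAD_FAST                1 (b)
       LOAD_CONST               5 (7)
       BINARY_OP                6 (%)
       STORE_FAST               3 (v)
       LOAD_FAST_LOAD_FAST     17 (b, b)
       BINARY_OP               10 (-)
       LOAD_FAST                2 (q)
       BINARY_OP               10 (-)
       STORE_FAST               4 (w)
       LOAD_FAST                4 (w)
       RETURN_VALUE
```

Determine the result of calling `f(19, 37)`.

LOAD_FAST b → push 37. Stack: [37]
LOAD_CONST → push 9. Stack: [37, 9]
BINARY_OP * → 37 * 9 = 333. Stack: [333]
LOAD_FAST b → push 37. Stack: [333, 37]
LOAD_CONST → push 5. Stack: [333, 37, 5]
BINARY_OP | → 37 | 5 = 37. Stack: [333, 37]
BINARY_OP - → 333 - 37 = 296. Stack: [296]
STORE_FAST q → q=296. Stack: []
LOAD_FAST_LOAD_FAST q,a → push 296,19. Stack: [296, 19]
COMPARE_OP bool(>) → 296 vs 19 = True. Stack: [True]
POP_JUMP_IF_FALSE → pop True; no jump. Stack: []
LOAD_FAST b → push 37. Stack: [37]
LOAD_CONST → push 12. Stack: [37, 12]
BINARY_OP * → 37 * 12 = 444. Stack: [444]
LOAD_FAST q → push 296. Stack: [444, 296]
BINARY_OP * → 444 * 296 = 131424. Stack: [131424]
STORE_FAST v → v=131424. Stack: []
LOAD_FAST_LOAD_FAST q,v → push 296,131424. Stack: [296, 131424]
BINARY_OP + → 296 + 131424 = 131720. Stack: [131720]
LOAD_CONST → push 8. Stack: [131720, 8]
LOAD_FAST b → push 37. Stack: [131720, 8, 37]
BINARY_OP + → 8 + 37 = 45. Stack: [131720, 45]
BINARY_OP - → 131720 - 45 = 131675. Stack: [131675]
STORE_FAST w → w=131675. Stack: []
LOAD_FAST w → push 131675. Stack: [131675]
RETURN_VALUE → return 131675.

131675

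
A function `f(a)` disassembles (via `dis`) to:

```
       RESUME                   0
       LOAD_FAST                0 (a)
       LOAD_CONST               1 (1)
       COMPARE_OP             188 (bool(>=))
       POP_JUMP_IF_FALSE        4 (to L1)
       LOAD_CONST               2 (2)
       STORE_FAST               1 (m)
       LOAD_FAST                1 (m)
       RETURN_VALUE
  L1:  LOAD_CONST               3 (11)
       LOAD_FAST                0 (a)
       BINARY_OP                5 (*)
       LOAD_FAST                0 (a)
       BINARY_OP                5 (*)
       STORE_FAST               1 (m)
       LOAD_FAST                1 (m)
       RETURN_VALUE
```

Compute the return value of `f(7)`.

2

LOAD_FAST a → push 7. Stack: [7]
LOAD_CONST → push 1. Stack: [7, 1]
COMPARE_OP bool(>=) → 7 vs 1 = True. Stack: [True]
POP_JUMP_IF_FALSE → pop True; no jump. Stack: []
LOAD_CONST → push 2. Stack: [2]
STORE_FAST m → m=2. Stack: []
LOAD_FAST m → push 2. Stack: [2]
RETURN_VALUE → return 2.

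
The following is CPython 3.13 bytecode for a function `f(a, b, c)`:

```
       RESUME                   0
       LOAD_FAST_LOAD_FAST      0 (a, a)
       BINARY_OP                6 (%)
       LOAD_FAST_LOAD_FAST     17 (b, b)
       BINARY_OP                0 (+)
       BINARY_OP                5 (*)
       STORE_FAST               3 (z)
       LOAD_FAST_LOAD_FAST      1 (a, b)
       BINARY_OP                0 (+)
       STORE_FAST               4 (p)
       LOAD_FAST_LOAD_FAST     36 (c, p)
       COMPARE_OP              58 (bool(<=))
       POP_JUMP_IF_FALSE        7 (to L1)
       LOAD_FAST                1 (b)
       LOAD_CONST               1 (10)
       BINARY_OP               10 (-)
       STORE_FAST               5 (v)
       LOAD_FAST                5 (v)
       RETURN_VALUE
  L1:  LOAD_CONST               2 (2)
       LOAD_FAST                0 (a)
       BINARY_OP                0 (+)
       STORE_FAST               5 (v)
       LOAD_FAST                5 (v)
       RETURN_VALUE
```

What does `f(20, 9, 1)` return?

-1

LOAD_FAST_LOAD_FAST a,a → push 20,20. Stack: [20, 20]
BINARY_OP % → 20 % 20 = 0. Stack: [0]
LOAD_FAST_LOAD_FAST b,b → push 9,9. Stack: [0, 9, 9]
BINARY_OP + → 9 + 9 = 18. Stack: [0, 18]
BINARY_OP * → 0 * 18 = 0. Stack: [0]
STORE_FAST z → z=0. Stack: []
LOAD_FAST_LOAD_FAST a,b → push 20,9. Stack: [20, 9]
BINARY_OP + → 20 + 9 = 29. Stack: [29]
STORE_FAST p → p=29. Stack: []
LOAD_FAST_LOAD_FAST c,p → push 1,29. Stack: [1, 29]
COMPARE_OP bool(<=) → 1 vs 29 = True. Stack: [True]
POP_JUMP_IF_FALSE → pop True; no jump. Stack: []
LOAD_FAST b → push 9. Stack: [9]
LOAD_CONST → push 10. Stack: [9, 10]
BINARY_OP - → 9 - 10 = -1. Stack: [-1]
STORE_FAST v → v=-1. Stack: []
LOAD_FAST v → push -1. Stack: [-1]
RETURN_VALUE → return -1.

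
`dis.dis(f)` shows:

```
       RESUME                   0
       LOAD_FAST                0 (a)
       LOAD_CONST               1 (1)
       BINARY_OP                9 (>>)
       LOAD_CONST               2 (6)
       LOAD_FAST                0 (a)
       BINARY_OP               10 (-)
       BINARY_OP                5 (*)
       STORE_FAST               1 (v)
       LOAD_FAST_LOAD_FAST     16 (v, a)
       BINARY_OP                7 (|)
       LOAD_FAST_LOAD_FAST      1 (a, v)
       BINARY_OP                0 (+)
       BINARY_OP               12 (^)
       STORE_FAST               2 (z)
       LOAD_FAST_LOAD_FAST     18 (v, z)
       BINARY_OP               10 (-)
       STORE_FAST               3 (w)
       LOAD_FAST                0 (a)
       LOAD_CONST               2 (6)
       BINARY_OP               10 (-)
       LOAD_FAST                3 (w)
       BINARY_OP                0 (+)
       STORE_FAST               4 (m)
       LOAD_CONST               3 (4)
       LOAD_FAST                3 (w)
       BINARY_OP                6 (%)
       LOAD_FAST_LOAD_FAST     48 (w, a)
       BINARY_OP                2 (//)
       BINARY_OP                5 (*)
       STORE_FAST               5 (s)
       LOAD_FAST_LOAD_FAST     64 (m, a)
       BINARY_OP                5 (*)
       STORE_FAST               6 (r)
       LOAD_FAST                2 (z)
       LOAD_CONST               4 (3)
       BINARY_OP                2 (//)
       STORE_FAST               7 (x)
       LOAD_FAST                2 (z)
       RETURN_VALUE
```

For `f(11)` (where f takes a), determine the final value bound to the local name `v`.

LOAD_FAST a → push 11. Stack: [11]
LOAD_CONST → push 1. Stack: [11, 1]
BINARY_OP >> → 11 >> 1 = 5. Stack: [5]
LOAD_CONST → push 6. Stack: [5, 6]
LOAD_FAST a → push 11. Stack: [5, 6, 11]
BINARY_OP - → 6 - 11 = -5. Stack: [5, -5]
BINARY_OP * → 5 * -5 = -25. Stack: [-25]
STORE_FAST v → v=-25. Stack: []
LOAD_FAST_LOAD_FAST v,a → push -25,11. Stack: [-25, 11]
BINARY_OP | → -25 | 11 = -17. Stack: [-17]
LOAD_FAST_LOAD_FAST a,v → push 11,-25. Stack: [-17, 11, -25]
BINARY_OP + → 11 + -25 = -14. Stack: [-17, -14]
BINARY_OP ^ → -17 ^ -14 = 29. Stack: [29]
STORE_FAST z → z=29. Stack: []
LOAD_FAST_LOAD_FAST v,z → push -25,29. Stack: [-25, 29]
BINARY_OP - → -25 - 29 = -54. Stack: [-54]
STORE_FAST w → w=-54. Stack: []
LOAD_FAST a → push 11. Stack: [11]
LOAD_CONST → push 6. Stack: [11, 6]
BINARY_OP - → 11 - 6 = 5. Stack: [5]
LOAD_FAST w → push -54. Stack: [5, -54]
BINARY_OP + → 5 + -54 = -49. Stack: [-49]
STORE_FAST m → m=-49. Stack: []
LOAD_CONST → push 4. Stack: [4]
LOAD_FAST w → push -54. Stack: [4, -54]
BINARY_OP % → 4 % -54 = -50. Stack: [-50]
LOAD_FAST_LOAD_FAST w,a → push -54,11. Stack: [-50, -54, 11]
BINARY_OP // → -54 // 11 = -5. Stack: [-50, -5]
BINARY_OP * → -50 * -5 = 250. Stack: [250]
STORE_FAST s → s=250. Stack: []
LOAD_FAST_LOAD_FAST m,a → push -49,11. Stack: [-49, 11]
BINARY_OP * → -49 * 11 = -539. Stack: [-539]
STORE_FAST r → r=-539. Stack: []
LOAD_FAST z → push 29. Stack: [29]
LOAD_CONST → push 3. Stack: [29, 3]
BINARY_OP // → 29 // 3 = 9. Stack: [9]
STORE_FAST x → x=9. Stack: []
LOAD_FAST z → push 29. Stack: [29]
RETURN_VALUE → return 29.

-25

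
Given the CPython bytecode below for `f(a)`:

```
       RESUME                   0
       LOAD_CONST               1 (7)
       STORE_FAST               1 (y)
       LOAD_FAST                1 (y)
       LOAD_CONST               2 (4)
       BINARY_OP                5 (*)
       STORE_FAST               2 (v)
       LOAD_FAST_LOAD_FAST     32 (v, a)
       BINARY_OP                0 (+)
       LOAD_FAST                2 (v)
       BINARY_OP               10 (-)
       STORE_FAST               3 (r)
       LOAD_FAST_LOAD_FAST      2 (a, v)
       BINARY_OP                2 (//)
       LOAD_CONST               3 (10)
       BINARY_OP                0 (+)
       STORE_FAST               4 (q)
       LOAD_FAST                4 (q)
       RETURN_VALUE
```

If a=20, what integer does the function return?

LOAD_CONST → push 7. Stack: [7]
STORE_FAST y → y=7. Stack: []
LOAD_FAST y → push 7. Stack: [7]
LOAD_CONST → push 4. Stack: [7, 4]
BINARY_OP * → 7 * 4 = 28. Stack: [28]
STORE_FAST v → v=28. Stack: []
LOAD_FAST_LOAD_FAST v,a → push 28,20. Stack: [28, 20]
BINARY_OP + → 28 + 20 = 48. Stack: [48]
LOAD_FAST v → push 28. Stack: [48, 28]
BINARY_OP - → 48 - 28 = 20. Stack: [20]
STORE_FAST r → r=20. Stack: []
LOAD_FAST_LOAD_FAST a,v → push 20,28. Stack: [20, 28]
BINARY_OP // → 20 // 28 = 0. Stack: [0]
LOAD_CONST → push 10. Stack: [0, 10]
BINARY_OP + → 0 + 10 = 10. Stack: [10]
STORE_FAST q → q=10. Stack: []
LOAD_FAST q → push 10. Stack: [10]
RETURN_VALUE → return 10.

10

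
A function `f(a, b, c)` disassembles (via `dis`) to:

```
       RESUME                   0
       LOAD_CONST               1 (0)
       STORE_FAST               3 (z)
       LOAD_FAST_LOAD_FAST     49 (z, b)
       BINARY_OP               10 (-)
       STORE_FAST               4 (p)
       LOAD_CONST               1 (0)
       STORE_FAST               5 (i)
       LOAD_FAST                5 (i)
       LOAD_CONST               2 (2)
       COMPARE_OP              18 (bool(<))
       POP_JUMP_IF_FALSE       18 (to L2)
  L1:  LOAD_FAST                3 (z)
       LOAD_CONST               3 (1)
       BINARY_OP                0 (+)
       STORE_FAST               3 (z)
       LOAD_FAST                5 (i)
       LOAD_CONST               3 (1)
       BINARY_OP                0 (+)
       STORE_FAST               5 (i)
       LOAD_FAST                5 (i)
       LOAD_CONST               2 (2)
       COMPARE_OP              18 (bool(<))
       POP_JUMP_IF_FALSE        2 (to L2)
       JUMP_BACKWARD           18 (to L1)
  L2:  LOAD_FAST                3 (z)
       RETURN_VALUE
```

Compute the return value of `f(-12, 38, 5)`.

LOAD_CONST → push 0. Stack: [0]
STORE_FAST z → z=0. Stack: []
LOAD_FAST_LOAD_FAST z,b → push 0,38. Stack: [0, 38]
BINARY_OP - → 0 - 38 = -38. Stack: [-38]
STORE_FAST p → p=-38. Stack: []
LOAD_CONST → push 0. Stack: [0]
STORE_FAST i → i=0. Stack: []
LOAD_FAST i → push 0. Stack: [0]
LOAD_CONST → push 2. Stack: [0, 2]
COMPARE_OP bool(<) → 0 vs 2 = True. Stack: [True]
POP_JUMP_IF_FALSE → pop True; no jump. Stack: []
LOAD_FAST z → push 0. Stack: [0]
LOAD_CONST → push 1. Stack: [0, 1]
BINARY_OP + → 0 + 1 = 1. Stack: [1]
STORE_FAST z → z=1. Stack: []
LOAD_FAST i → push 0. Stack: [0]
LOAD_CONST → push 1. Stack: [0, 1]
BINARY_OP + → 0 + 1 = 1. Stack: [1]
STORE_FAST i → i=1. Stack: []
LOAD_FAST i → push 1. Stack: [1]
LOAD_CONST → push 2. Stack: [1, 2]
COMPARE_OP bool(<) → 1 vs 2 = True. Stack: [True]
POP_JUMP_IF_FALSE → pop True; no jump. Stack: []
LOAD_FAST z → push 1. Stack: [1]
LOAD_CONST → push 1. Stack: [1, 1]
BINARY_OP + → 1 + 1 = 2. Stack: [2]
STORE_FAST z → z=2. Stack: []
LOAD_FAST i → push 1. Stack: [1]
LOAD_CONST → push 1. Stack: [1, 1]
BINARY_OP + → 1 + 1 = 2. Stack: [2]
STORE_FAST i → i=2. Stack: []
LOAD_FAST i → push 2. Stack: [2]
LOAD_CONST → push 2. Stack: [2, 2]
COMPARE_OP bool(<) → 2 vs 2 = False. Stack: [False]
POP_JUMP_IF_FALSE → pop False; jump. Stack: []
LOAD_FAST z → push 2. Stack: [2]
RETURN_VALUE → return 2.

2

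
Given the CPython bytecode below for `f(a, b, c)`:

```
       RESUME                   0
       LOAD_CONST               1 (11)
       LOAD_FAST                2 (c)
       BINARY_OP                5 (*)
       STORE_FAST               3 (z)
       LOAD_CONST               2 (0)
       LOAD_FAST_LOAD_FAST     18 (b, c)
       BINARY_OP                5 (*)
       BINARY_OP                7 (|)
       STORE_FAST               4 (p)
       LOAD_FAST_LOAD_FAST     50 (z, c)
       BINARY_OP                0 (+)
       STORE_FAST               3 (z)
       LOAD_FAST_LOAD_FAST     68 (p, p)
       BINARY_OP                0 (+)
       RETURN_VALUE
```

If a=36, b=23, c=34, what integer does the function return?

LOAD_CONST → push 11. Stack: [11]
LOAD_FAST c → push 34. Stack: [11, 34]
BINARY_OP * → 11 * 34 = 374. Stack: [374]
STORE_FAST z → z=374. Stack: []
LOAD_CONST → push 0. Stack: [0]
LOAD_FAST_LOAD_FAST b,c → push 23,34. Stack: [0, 23, 34]
BINARY_OP * → 23 * 34 = 782. Stack: [0, 782]
BINARY_OP | → 0 | 782 = 782. Stack: [782]
STORE_FAST p → p=782. Stack: []
LOAD_FAST_LOAD_FAST z,c → push 374,34. Stack: [374, 34]
BINARY_OP + → 374 + 34 = 408. Stack: [408]
STORE_FAST z → z=408. Stack: []
LOAD_FAST_LOAD_FAST p,p → push 782,782. Stack: [782, 782]
BINARY_OP + → 782 + 782 = 1564. Stack: [1564]
RETURN_VALUE → return 1564.

1564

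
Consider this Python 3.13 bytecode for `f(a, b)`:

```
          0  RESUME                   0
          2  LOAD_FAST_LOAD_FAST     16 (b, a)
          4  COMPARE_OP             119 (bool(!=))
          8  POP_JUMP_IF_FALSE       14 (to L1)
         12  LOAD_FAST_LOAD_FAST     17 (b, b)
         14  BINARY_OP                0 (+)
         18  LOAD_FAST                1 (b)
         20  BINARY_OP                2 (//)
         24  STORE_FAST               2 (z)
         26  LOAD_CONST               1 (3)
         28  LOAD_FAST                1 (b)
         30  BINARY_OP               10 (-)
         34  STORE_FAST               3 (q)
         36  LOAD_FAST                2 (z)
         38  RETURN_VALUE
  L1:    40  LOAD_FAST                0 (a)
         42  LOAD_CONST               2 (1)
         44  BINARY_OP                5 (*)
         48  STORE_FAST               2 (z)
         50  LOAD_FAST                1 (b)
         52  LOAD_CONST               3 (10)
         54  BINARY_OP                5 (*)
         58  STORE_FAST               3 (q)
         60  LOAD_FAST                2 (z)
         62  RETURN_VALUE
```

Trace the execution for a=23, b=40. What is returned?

2

LOAD_FAST_LOAD_FAST b,a → push 40,23. Stack: [40, 23]
COMPARE_OP bool(!=) → 40 vs 23 = True. Stack: [True]
POP_JUMP_IF_FALSE → pop True; no jump. Stack: []
LOAD_FAST_LOAD_FAST b,b → push 40,40. Stack: [40, 40]
BINARY_OP + → 40 + 40 = 80. Stack: [80]
LOAD_FAST b → push 40. Stack: [80, 40]
BINARY_OP // → 80 // 40 = 2. Stack: [2]
STORE_FAST z → z=2. Stack: []
LOAD_CONST → push 3. Stack: [3]
LOAD_FAST b → push 40. Stack: [3, 40]
BINARY_OP - → 3 - 40 = -37. Stack: [-37]
STORE_FAST q → q=-37. Stack: []
LOAD_FAST z → push 2. Stack: [2]
RETURN_VALUE → return 2.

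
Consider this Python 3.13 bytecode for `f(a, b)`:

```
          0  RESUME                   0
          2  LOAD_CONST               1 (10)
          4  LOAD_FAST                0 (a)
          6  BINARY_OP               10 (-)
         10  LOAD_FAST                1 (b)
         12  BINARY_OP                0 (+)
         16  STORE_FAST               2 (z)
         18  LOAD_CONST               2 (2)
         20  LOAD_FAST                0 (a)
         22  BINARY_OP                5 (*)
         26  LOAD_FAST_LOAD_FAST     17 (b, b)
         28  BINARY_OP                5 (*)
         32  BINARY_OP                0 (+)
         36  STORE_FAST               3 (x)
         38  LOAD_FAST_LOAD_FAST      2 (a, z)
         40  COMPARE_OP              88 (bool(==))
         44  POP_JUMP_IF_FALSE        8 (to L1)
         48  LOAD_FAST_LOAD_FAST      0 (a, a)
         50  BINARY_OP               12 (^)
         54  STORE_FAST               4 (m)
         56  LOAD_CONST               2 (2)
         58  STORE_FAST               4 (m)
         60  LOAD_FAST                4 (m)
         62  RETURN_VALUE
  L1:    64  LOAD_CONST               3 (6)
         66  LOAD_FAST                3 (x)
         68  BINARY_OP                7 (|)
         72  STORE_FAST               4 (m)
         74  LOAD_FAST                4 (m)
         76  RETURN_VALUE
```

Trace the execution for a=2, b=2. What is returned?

LOAD_CONST → push 10. Stack: [10]
LOAD_FAST a → push 2. Stack: [10, 2]
BINARY_OP - → 10 - 2 = 8. Stack: [8]
LOAD_FAST b → push 2. Stack: [8, 2]
BINARY_OP + → 8 + 2 = 10. Stack: [10]
STORE_FAST z → z=10. Stack: []
LOAD_CONST → push 2. Stack: [2]
LOAD_FAST a → push 2. Stack: [2, 2]
BINARY_OP * → 2 * 2 = 4. Stack: [4]
LOAD_FAST_LOAD_FAST b,b → push 2,2. Stack: [4, 2, 2]
BINARY_OP * → 2 * 2 = 4. Stack: [4, 4]
BINARY_OP + → 4 + 4 = 8. Stack: [8]
STORE_FAST x → x=8. Stack: []
LOAD_FAST_LOAD_FAST a,z → push 2,10. Stack: [2, 10]
COMPARE_OP bool(==) → 2 vs 10 = False. Stack: [False]
POP_JUMP_IF_FALSE → pop False; jump. Stack: []
LOAD_CONST → push 6. Stack: [6]
LOAD_FAST x → push 8. Stack: [6, 8]
BINARY_OP | → 6 | 8 = 14. Stack: [14]
STORE_FAST m → m=14. Stack: []
LOAD_FAST m → push 14. Stack: [14]
RETURN_VALUE → return 14.

14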